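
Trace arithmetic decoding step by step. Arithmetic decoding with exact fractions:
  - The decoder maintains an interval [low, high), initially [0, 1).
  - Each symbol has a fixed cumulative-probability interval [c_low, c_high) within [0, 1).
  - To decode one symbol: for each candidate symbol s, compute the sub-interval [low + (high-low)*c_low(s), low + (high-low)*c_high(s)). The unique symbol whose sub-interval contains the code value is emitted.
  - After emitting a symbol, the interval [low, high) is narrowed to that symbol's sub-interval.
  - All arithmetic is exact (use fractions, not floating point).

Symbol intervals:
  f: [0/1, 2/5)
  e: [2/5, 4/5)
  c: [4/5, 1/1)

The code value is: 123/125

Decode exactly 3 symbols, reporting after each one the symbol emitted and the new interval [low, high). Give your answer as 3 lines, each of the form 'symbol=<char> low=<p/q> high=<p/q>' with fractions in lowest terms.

Step 1: interval [0/1, 1/1), width = 1/1 - 0/1 = 1/1
  'f': [0/1 + 1/1*0/1, 0/1 + 1/1*2/5) = [0/1, 2/5)
  'e': [0/1 + 1/1*2/5, 0/1 + 1/1*4/5) = [2/5, 4/5)
  'c': [0/1 + 1/1*4/5, 0/1 + 1/1*1/1) = [4/5, 1/1) <- contains code 123/125
  emit 'c', narrow to [4/5, 1/1)
Step 2: interval [4/5, 1/1), width = 1/1 - 4/5 = 1/5
  'f': [4/5 + 1/5*0/1, 4/5 + 1/5*2/5) = [4/5, 22/25)
  'e': [4/5 + 1/5*2/5, 4/5 + 1/5*4/5) = [22/25, 24/25)
  'c': [4/5 + 1/5*4/5, 4/5 + 1/5*1/1) = [24/25, 1/1) <- contains code 123/125
  emit 'c', narrow to [24/25, 1/1)
Step 3: interval [24/25, 1/1), width = 1/1 - 24/25 = 1/25
  'f': [24/25 + 1/25*0/1, 24/25 + 1/25*2/5) = [24/25, 122/125)
  'e': [24/25 + 1/25*2/5, 24/25 + 1/25*4/5) = [122/125, 124/125) <- contains code 123/125
  'c': [24/25 + 1/25*4/5, 24/25 + 1/25*1/1) = [124/125, 1/1)
  emit 'e', narrow to [122/125, 124/125)

Answer: symbol=c low=4/5 high=1/1
symbol=c low=24/25 high=1/1
symbol=e low=122/125 high=124/125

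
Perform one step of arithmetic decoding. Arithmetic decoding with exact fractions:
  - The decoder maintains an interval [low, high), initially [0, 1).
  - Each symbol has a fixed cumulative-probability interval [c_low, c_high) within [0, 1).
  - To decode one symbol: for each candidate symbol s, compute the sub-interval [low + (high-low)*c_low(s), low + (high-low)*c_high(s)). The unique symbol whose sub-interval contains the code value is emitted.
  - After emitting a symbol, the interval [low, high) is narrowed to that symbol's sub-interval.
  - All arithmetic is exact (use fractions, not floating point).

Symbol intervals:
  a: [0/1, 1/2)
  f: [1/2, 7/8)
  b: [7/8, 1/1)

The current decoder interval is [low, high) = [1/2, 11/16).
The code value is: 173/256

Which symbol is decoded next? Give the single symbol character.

Interval width = high − low = 11/16 − 1/2 = 3/16
Scaled code = (code − low) / width = (173/256 − 1/2) / 3/16 = 15/16
  a: [0/1, 1/2) 
  f: [1/2, 7/8) 
  b: [7/8, 1/1) ← scaled code falls here ✓

Answer: b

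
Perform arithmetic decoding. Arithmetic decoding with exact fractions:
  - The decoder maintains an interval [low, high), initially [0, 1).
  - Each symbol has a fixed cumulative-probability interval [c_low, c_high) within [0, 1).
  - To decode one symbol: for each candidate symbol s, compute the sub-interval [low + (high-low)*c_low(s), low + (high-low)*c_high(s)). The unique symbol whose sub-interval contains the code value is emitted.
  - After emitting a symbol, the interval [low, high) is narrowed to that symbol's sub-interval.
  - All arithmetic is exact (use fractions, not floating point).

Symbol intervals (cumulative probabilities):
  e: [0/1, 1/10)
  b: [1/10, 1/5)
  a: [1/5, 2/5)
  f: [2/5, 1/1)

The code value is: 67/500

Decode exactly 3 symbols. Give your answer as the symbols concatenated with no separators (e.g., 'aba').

Step 1: interval [0/1, 1/1), width = 1/1 - 0/1 = 1/1
  'e': [0/1 + 1/1*0/1, 0/1 + 1/1*1/10) = [0/1, 1/10)
  'b': [0/1 + 1/1*1/10, 0/1 + 1/1*1/5) = [1/10, 1/5) <- contains code 67/500
  'a': [0/1 + 1/1*1/5, 0/1 + 1/1*2/5) = [1/5, 2/5)
  'f': [0/1 + 1/1*2/5, 0/1 + 1/1*1/1) = [2/5, 1/1)
  emit 'b', narrow to [1/10, 1/5)
Step 2: interval [1/10, 1/5), width = 1/5 - 1/10 = 1/10
  'e': [1/10 + 1/10*0/1, 1/10 + 1/10*1/10) = [1/10, 11/100)
  'b': [1/10 + 1/10*1/10, 1/10 + 1/10*1/5) = [11/100, 3/25)
  'a': [1/10 + 1/10*1/5, 1/10 + 1/10*2/5) = [3/25, 7/50) <- contains code 67/500
  'f': [1/10 + 1/10*2/5, 1/10 + 1/10*1/1) = [7/50, 1/5)
  emit 'a', narrow to [3/25, 7/50)
Step 3: interval [3/25, 7/50), width = 7/50 - 3/25 = 1/50
  'e': [3/25 + 1/50*0/1, 3/25 + 1/50*1/10) = [3/25, 61/500)
  'b': [3/25 + 1/50*1/10, 3/25 + 1/50*1/5) = [61/500, 31/250)
  'a': [3/25 + 1/50*1/5, 3/25 + 1/50*2/5) = [31/250, 16/125)
  'f': [3/25 + 1/50*2/5, 3/25 + 1/50*1/1) = [16/125, 7/50) <- contains code 67/500
  emit 'f', narrow to [16/125, 7/50)

Answer: baf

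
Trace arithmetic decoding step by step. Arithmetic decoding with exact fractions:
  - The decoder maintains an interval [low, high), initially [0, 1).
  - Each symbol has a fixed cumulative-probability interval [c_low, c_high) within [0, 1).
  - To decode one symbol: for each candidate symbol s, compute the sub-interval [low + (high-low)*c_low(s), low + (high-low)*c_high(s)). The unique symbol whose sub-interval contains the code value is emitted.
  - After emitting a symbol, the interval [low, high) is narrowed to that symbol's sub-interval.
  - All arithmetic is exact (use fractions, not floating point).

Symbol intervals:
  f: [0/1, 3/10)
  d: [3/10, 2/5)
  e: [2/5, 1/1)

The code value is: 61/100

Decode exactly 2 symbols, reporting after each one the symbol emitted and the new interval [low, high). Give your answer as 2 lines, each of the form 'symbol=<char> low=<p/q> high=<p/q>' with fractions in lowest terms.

Step 1: interval [0/1, 1/1), width = 1/1 - 0/1 = 1/1
  'f': [0/1 + 1/1*0/1, 0/1 + 1/1*3/10) = [0/1, 3/10)
  'd': [0/1 + 1/1*3/10, 0/1 + 1/1*2/5) = [3/10, 2/5)
  'e': [0/1 + 1/1*2/5, 0/1 + 1/1*1/1) = [2/5, 1/1) <- contains code 61/100
  emit 'e', narrow to [2/5, 1/1)
Step 2: interval [2/5, 1/1), width = 1/1 - 2/5 = 3/5
  'f': [2/5 + 3/5*0/1, 2/5 + 3/5*3/10) = [2/5, 29/50)
  'd': [2/5 + 3/5*3/10, 2/5 + 3/5*2/5) = [29/50, 16/25) <- contains code 61/100
  'e': [2/5 + 3/5*2/5, 2/5 + 3/5*1/1) = [16/25, 1/1)
  emit 'd', narrow to [29/50, 16/25)

Answer: symbol=e low=2/5 high=1/1
symbol=d low=29/50 high=16/25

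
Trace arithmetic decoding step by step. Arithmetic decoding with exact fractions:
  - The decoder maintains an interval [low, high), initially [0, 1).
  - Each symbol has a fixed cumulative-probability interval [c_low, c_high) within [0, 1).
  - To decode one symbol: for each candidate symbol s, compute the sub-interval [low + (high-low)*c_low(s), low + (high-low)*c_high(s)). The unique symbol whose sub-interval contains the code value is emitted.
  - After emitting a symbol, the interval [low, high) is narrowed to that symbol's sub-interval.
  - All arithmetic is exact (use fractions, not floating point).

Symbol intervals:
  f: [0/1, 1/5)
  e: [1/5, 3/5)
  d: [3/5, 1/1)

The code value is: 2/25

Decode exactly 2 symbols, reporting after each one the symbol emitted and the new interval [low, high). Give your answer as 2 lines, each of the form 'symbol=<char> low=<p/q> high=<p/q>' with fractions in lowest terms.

Answer: symbol=f low=0/1 high=1/5
symbol=e low=1/25 high=3/25

Derivation:
Step 1: interval [0/1, 1/1), width = 1/1 - 0/1 = 1/1
  'f': [0/1 + 1/1*0/1, 0/1 + 1/1*1/5) = [0/1, 1/5) <- contains code 2/25
  'e': [0/1 + 1/1*1/5, 0/1 + 1/1*3/5) = [1/5, 3/5)
  'd': [0/1 + 1/1*3/5, 0/1 + 1/1*1/1) = [3/5, 1/1)
  emit 'f', narrow to [0/1, 1/5)
Step 2: interval [0/1, 1/5), width = 1/5 - 0/1 = 1/5
  'f': [0/1 + 1/5*0/1, 0/1 + 1/5*1/5) = [0/1, 1/25)
  'e': [0/1 + 1/5*1/5, 0/1 + 1/5*3/5) = [1/25, 3/25) <- contains code 2/25
  'd': [0/1 + 1/5*3/5, 0/1 + 1/5*1/1) = [3/25, 1/5)
  emit 'e', narrow to [1/25, 3/25)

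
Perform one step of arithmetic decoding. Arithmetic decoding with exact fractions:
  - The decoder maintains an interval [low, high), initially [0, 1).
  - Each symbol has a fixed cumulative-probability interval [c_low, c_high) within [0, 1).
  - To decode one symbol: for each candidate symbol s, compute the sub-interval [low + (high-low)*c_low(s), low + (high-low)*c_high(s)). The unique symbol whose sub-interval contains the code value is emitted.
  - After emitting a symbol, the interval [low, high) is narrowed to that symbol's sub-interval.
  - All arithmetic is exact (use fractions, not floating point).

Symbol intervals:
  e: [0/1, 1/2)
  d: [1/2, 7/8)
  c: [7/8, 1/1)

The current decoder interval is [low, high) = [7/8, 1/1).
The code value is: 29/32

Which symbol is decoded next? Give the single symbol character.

Interval width = high − low = 1/1 − 7/8 = 1/8
Scaled code = (code − low) / width = (29/32 − 7/8) / 1/8 = 1/4
  e: [0/1, 1/2) ← scaled code falls here ✓
  d: [1/2, 7/8) 
  c: [7/8, 1/1) 

Answer: e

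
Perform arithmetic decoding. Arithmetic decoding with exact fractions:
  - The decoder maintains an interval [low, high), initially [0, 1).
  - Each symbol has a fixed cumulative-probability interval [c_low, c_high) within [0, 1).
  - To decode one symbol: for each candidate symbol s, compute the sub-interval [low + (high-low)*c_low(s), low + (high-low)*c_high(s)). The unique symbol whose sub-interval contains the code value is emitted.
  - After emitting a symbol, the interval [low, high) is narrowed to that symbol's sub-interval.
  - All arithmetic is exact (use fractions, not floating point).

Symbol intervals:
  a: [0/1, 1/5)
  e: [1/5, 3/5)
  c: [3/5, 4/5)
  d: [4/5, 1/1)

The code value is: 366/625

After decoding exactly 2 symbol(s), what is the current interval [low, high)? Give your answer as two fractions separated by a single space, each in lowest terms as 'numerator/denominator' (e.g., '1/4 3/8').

Step 1: interval [0/1, 1/1), width = 1/1 - 0/1 = 1/1
  'a': [0/1 + 1/1*0/1, 0/1 + 1/1*1/5) = [0/1, 1/5)
  'e': [0/1 + 1/1*1/5, 0/1 + 1/1*3/5) = [1/5, 3/5) <- contains code 366/625
  'c': [0/1 + 1/1*3/5, 0/1 + 1/1*4/5) = [3/5, 4/5)
  'd': [0/1 + 1/1*4/5, 0/1 + 1/1*1/1) = [4/5, 1/1)
  emit 'e', narrow to [1/5, 3/5)
Step 2: interval [1/5, 3/5), width = 3/5 - 1/5 = 2/5
  'a': [1/5 + 2/5*0/1, 1/5 + 2/5*1/5) = [1/5, 7/25)
  'e': [1/5 + 2/5*1/5, 1/5 + 2/5*3/5) = [7/25, 11/25)
  'c': [1/5 + 2/5*3/5, 1/5 + 2/5*4/5) = [11/25, 13/25)
  'd': [1/5 + 2/5*4/5, 1/5 + 2/5*1/1) = [13/25, 3/5) <- contains code 366/625
  emit 'd', narrow to [13/25, 3/5)

Answer: 13/25 3/5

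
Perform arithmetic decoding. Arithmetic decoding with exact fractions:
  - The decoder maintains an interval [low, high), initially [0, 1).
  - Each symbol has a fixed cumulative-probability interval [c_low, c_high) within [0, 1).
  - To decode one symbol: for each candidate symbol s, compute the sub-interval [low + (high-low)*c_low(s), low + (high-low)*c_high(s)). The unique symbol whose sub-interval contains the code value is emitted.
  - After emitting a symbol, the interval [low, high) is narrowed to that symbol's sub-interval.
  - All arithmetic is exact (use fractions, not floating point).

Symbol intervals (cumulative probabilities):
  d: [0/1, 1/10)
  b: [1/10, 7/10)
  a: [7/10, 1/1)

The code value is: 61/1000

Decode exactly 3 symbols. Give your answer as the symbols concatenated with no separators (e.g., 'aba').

Answer: dba

Derivation:
Step 1: interval [0/1, 1/1), width = 1/1 - 0/1 = 1/1
  'd': [0/1 + 1/1*0/1, 0/1 + 1/1*1/10) = [0/1, 1/10) <- contains code 61/1000
  'b': [0/1 + 1/1*1/10, 0/1 + 1/1*7/10) = [1/10, 7/10)
  'a': [0/1 + 1/1*7/10, 0/1 + 1/1*1/1) = [7/10, 1/1)
  emit 'd', narrow to [0/1, 1/10)
Step 2: interval [0/1, 1/10), width = 1/10 - 0/1 = 1/10
  'd': [0/1 + 1/10*0/1, 0/1 + 1/10*1/10) = [0/1, 1/100)
  'b': [0/1 + 1/10*1/10, 0/1 + 1/10*7/10) = [1/100, 7/100) <- contains code 61/1000
  'a': [0/1 + 1/10*7/10, 0/1 + 1/10*1/1) = [7/100, 1/10)
  emit 'b', narrow to [1/100, 7/100)
Step 3: interval [1/100, 7/100), width = 7/100 - 1/100 = 3/50
  'd': [1/100 + 3/50*0/1, 1/100 + 3/50*1/10) = [1/100, 2/125)
  'b': [1/100 + 3/50*1/10, 1/100 + 3/50*7/10) = [2/125, 13/250)
  'a': [1/100 + 3/50*7/10, 1/100 + 3/50*1/1) = [13/250, 7/100) <- contains code 61/1000
  emit 'a', narrow to [13/250, 7/100)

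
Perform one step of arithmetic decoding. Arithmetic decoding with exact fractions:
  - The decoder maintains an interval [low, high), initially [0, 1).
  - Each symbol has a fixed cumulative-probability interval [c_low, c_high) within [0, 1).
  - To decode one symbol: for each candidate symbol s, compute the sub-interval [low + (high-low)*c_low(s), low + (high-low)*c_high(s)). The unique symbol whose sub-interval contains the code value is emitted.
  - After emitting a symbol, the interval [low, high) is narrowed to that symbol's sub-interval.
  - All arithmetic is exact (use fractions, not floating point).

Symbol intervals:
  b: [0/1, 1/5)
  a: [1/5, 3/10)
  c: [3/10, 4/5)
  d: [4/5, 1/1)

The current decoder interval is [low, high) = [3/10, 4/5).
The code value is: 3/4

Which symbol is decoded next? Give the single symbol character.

Answer: d

Derivation:
Interval width = high − low = 4/5 − 3/10 = 1/2
Scaled code = (code − low) / width = (3/4 − 3/10) / 1/2 = 9/10
  b: [0/1, 1/5) 
  a: [1/5, 3/10) 
  c: [3/10, 4/5) 
  d: [4/5, 1/1) ← scaled code falls here ✓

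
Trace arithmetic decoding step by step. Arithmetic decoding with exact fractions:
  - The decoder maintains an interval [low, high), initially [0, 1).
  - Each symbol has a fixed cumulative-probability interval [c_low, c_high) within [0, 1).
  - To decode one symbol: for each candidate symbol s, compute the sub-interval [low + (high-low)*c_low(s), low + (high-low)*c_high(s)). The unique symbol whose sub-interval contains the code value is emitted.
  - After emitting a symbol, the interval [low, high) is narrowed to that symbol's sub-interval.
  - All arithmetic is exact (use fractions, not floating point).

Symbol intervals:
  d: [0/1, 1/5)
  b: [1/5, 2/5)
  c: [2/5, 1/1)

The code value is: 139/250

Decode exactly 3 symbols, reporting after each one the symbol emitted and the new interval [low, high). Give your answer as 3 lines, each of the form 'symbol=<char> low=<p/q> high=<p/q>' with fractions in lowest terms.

Step 1: interval [0/1, 1/1), width = 1/1 - 0/1 = 1/1
  'd': [0/1 + 1/1*0/1, 0/1 + 1/1*1/5) = [0/1, 1/5)
  'b': [0/1 + 1/1*1/5, 0/1 + 1/1*2/5) = [1/5, 2/5)
  'c': [0/1 + 1/1*2/5, 0/1 + 1/1*1/1) = [2/5, 1/1) <- contains code 139/250
  emit 'c', narrow to [2/5, 1/1)
Step 2: interval [2/5, 1/1), width = 1/1 - 2/5 = 3/5
  'd': [2/5 + 3/5*0/1, 2/5 + 3/5*1/5) = [2/5, 13/25)
  'b': [2/5 + 3/5*1/5, 2/5 + 3/5*2/5) = [13/25, 16/25) <- contains code 139/250
  'c': [2/5 + 3/5*2/5, 2/5 + 3/5*1/1) = [16/25, 1/1)
  emit 'b', narrow to [13/25, 16/25)
Step 3: interval [13/25, 16/25), width = 16/25 - 13/25 = 3/25
  'd': [13/25 + 3/25*0/1, 13/25 + 3/25*1/5) = [13/25, 68/125)
  'b': [13/25 + 3/25*1/5, 13/25 + 3/25*2/5) = [68/125, 71/125) <- contains code 139/250
  'c': [13/25 + 3/25*2/5, 13/25 + 3/25*1/1) = [71/125, 16/25)
  emit 'b', narrow to [68/125, 71/125)

Answer: symbol=c low=2/5 high=1/1
symbol=b low=13/25 high=16/25
symbol=b low=68/125 high=71/125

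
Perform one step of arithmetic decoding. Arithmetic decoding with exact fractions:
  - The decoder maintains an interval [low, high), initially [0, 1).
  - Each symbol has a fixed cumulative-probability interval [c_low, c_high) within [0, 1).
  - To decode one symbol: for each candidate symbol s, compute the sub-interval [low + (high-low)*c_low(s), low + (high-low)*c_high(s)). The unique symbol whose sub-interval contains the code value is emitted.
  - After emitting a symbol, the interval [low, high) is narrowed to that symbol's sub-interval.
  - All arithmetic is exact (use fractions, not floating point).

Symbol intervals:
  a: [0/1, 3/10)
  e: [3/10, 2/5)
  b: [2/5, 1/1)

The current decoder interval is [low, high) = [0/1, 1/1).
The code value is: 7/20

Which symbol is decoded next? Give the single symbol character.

Answer: e

Derivation:
Interval width = high − low = 1/1 − 0/1 = 1/1
Scaled code = (code − low) / width = (7/20 − 0/1) / 1/1 = 7/20
  a: [0/1, 3/10) 
  e: [3/10, 2/5) ← scaled code falls here ✓
  b: [2/5, 1/1) 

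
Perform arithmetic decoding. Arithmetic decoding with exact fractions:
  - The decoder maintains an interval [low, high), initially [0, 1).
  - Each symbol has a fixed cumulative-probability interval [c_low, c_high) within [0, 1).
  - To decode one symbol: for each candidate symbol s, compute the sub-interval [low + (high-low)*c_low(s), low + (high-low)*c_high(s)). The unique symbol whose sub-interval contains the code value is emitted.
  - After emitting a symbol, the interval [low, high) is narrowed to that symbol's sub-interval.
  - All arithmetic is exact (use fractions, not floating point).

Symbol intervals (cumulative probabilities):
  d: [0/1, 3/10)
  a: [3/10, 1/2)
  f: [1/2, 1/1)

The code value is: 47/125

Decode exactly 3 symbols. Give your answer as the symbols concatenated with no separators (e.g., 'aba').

Answer: aaa

Derivation:
Step 1: interval [0/1, 1/1), width = 1/1 - 0/1 = 1/1
  'd': [0/1 + 1/1*0/1, 0/1 + 1/1*3/10) = [0/1, 3/10)
  'a': [0/1 + 1/1*3/10, 0/1 + 1/1*1/2) = [3/10, 1/2) <- contains code 47/125
  'f': [0/1 + 1/1*1/2, 0/1 + 1/1*1/1) = [1/2, 1/1)
  emit 'a', narrow to [3/10, 1/2)
Step 2: interval [3/10, 1/2), width = 1/2 - 3/10 = 1/5
  'd': [3/10 + 1/5*0/1, 3/10 + 1/5*3/10) = [3/10, 9/25)
  'a': [3/10 + 1/5*3/10, 3/10 + 1/5*1/2) = [9/25, 2/5) <- contains code 47/125
  'f': [3/10 + 1/5*1/2, 3/10 + 1/5*1/1) = [2/5, 1/2)
  emit 'a', narrow to [9/25, 2/5)
Step 3: interval [9/25, 2/5), width = 2/5 - 9/25 = 1/25
  'd': [9/25 + 1/25*0/1, 9/25 + 1/25*3/10) = [9/25, 93/250)
  'a': [9/25 + 1/25*3/10, 9/25 + 1/25*1/2) = [93/250, 19/50) <- contains code 47/125
  'f': [9/25 + 1/25*1/2, 9/25 + 1/25*1/1) = [19/50, 2/5)
  emit 'a', narrow to [93/250, 19/50)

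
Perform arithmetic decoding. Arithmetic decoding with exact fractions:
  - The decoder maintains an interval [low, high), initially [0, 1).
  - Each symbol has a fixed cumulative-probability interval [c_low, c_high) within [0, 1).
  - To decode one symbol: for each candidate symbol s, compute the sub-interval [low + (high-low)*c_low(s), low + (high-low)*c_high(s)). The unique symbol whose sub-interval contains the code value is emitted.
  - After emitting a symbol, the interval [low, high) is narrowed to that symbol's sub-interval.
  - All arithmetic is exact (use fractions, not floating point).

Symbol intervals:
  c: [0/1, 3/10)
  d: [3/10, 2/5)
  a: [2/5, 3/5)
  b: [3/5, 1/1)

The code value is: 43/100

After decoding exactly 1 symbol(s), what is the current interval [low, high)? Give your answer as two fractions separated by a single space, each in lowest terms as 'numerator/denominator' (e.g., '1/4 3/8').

Answer: 2/5 3/5

Derivation:
Step 1: interval [0/1, 1/1), width = 1/1 - 0/1 = 1/1
  'c': [0/1 + 1/1*0/1, 0/1 + 1/1*3/10) = [0/1, 3/10)
  'd': [0/1 + 1/1*3/10, 0/1 + 1/1*2/5) = [3/10, 2/5)
  'a': [0/1 + 1/1*2/5, 0/1 + 1/1*3/5) = [2/5, 3/5) <- contains code 43/100
  'b': [0/1 + 1/1*3/5, 0/1 + 1/1*1/1) = [3/5, 1/1)
  emit 'a', narrow to [2/5, 3/5)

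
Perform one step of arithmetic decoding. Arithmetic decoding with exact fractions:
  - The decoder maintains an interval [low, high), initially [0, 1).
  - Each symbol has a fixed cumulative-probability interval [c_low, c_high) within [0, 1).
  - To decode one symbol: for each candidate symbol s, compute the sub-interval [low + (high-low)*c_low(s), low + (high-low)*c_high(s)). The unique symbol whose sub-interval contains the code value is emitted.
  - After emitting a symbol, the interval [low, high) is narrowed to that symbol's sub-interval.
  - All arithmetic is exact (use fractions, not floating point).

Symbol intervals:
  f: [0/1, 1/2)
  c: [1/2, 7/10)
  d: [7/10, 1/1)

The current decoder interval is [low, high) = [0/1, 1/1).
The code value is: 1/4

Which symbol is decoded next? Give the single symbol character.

Interval width = high − low = 1/1 − 0/1 = 1/1
Scaled code = (code − low) / width = (1/4 − 0/1) / 1/1 = 1/4
  f: [0/1, 1/2) ← scaled code falls here ✓
  c: [1/2, 7/10) 
  d: [7/10, 1/1) 

Answer: f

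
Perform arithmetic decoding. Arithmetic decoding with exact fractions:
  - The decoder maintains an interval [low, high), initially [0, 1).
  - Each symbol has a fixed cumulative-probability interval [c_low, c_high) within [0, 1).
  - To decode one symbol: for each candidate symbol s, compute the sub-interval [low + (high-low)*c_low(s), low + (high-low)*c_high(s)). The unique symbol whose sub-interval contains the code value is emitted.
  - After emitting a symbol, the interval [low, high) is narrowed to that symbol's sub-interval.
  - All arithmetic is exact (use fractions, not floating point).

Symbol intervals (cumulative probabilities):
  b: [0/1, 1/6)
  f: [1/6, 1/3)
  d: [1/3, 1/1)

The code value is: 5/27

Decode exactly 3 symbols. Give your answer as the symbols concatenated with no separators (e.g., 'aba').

Answer: fbd

Derivation:
Step 1: interval [0/1, 1/1), width = 1/1 - 0/1 = 1/1
  'b': [0/1 + 1/1*0/1, 0/1 + 1/1*1/6) = [0/1, 1/6)
  'f': [0/1 + 1/1*1/6, 0/1 + 1/1*1/3) = [1/6, 1/3) <- contains code 5/27
  'd': [0/1 + 1/1*1/3, 0/1 + 1/1*1/1) = [1/3, 1/1)
  emit 'f', narrow to [1/6, 1/3)
Step 2: interval [1/6, 1/3), width = 1/3 - 1/6 = 1/6
  'b': [1/6 + 1/6*0/1, 1/6 + 1/6*1/6) = [1/6, 7/36) <- contains code 5/27
  'f': [1/6 + 1/6*1/6, 1/6 + 1/6*1/3) = [7/36, 2/9)
  'd': [1/6 + 1/6*1/3, 1/6 + 1/6*1/1) = [2/9, 1/3)
  emit 'b', narrow to [1/6, 7/36)
Step 3: interval [1/6, 7/36), width = 7/36 - 1/6 = 1/36
  'b': [1/6 + 1/36*0/1, 1/6 + 1/36*1/6) = [1/6, 37/216)
  'f': [1/6 + 1/36*1/6, 1/6 + 1/36*1/3) = [37/216, 19/108)
  'd': [1/6 + 1/36*1/3, 1/6 + 1/36*1/1) = [19/108, 7/36) <- contains code 5/27
  emit 'd', narrow to [19/108, 7/36)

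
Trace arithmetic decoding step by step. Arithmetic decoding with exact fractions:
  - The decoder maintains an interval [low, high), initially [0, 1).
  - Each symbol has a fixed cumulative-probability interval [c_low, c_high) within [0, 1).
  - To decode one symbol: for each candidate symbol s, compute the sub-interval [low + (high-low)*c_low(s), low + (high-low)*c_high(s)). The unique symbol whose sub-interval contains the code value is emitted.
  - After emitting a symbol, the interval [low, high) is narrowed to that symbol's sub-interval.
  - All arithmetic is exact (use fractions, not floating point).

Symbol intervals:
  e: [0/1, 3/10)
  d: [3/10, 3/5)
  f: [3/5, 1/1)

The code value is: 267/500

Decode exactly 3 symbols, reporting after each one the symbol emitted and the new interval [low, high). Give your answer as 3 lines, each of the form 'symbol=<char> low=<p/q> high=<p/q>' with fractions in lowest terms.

Answer: symbol=d low=3/10 high=3/5
symbol=f low=12/25 high=3/5
symbol=d low=129/250 high=69/125

Derivation:
Step 1: interval [0/1, 1/1), width = 1/1 - 0/1 = 1/1
  'e': [0/1 + 1/1*0/1, 0/1 + 1/1*3/10) = [0/1, 3/10)
  'd': [0/1 + 1/1*3/10, 0/1 + 1/1*3/5) = [3/10, 3/5) <- contains code 267/500
  'f': [0/1 + 1/1*3/5, 0/1 + 1/1*1/1) = [3/5, 1/1)
  emit 'd', narrow to [3/10, 3/5)
Step 2: interval [3/10, 3/5), width = 3/5 - 3/10 = 3/10
  'e': [3/10 + 3/10*0/1, 3/10 + 3/10*3/10) = [3/10, 39/100)
  'd': [3/10 + 3/10*3/10, 3/10 + 3/10*3/5) = [39/100, 12/25)
  'f': [3/10 + 3/10*3/5, 3/10 + 3/10*1/1) = [12/25, 3/5) <- contains code 267/500
  emit 'f', narrow to [12/25, 3/5)
Step 3: interval [12/25, 3/5), width = 3/5 - 12/25 = 3/25
  'e': [12/25 + 3/25*0/1, 12/25 + 3/25*3/10) = [12/25, 129/250)
  'd': [12/25 + 3/25*3/10, 12/25 + 3/25*3/5) = [129/250, 69/125) <- contains code 267/500
  'f': [12/25 + 3/25*3/5, 12/25 + 3/25*1/1) = [69/125, 3/5)
  emit 'd', narrow to [129/250, 69/125)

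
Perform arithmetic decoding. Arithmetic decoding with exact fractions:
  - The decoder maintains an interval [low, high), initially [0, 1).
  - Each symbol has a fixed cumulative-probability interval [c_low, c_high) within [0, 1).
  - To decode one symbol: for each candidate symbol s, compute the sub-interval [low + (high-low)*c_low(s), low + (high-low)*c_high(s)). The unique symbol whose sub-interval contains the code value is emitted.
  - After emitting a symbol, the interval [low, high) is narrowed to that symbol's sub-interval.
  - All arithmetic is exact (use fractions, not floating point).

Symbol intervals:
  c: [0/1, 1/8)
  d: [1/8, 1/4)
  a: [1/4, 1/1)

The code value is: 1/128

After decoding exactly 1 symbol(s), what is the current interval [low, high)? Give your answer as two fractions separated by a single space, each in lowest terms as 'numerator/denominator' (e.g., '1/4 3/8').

Answer: 0/1 1/8

Derivation:
Step 1: interval [0/1, 1/1), width = 1/1 - 0/1 = 1/1
  'c': [0/1 + 1/1*0/1, 0/1 + 1/1*1/8) = [0/1, 1/8) <- contains code 1/128
  'd': [0/1 + 1/1*1/8, 0/1 + 1/1*1/4) = [1/8, 1/4)
  'a': [0/1 + 1/1*1/4, 0/1 + 1/1*1/1) = [1/4, 1/1)
  emit 'c', narrow to [0/1, 1/8)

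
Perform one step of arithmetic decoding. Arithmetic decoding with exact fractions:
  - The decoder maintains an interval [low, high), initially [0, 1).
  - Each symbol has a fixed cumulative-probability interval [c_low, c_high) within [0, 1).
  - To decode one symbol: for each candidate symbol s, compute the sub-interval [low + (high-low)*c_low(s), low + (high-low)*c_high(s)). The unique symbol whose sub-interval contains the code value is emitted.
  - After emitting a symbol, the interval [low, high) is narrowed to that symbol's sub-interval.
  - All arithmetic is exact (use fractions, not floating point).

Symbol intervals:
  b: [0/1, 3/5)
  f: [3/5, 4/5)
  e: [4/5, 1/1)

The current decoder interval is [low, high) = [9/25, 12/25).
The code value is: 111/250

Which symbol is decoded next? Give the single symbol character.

Answer: f

Derivation:
Interval width = high − low = 12/25 − 9/25 = 3/25
Scaled code = (code − low) / width = (111/250 − 9/25) / 3/25 = 7/10
  b: [0/1, 3/5) 
  f: [3/5, 4/5) ← scaled code falls here ✓
  e: [4/5, 1/1) 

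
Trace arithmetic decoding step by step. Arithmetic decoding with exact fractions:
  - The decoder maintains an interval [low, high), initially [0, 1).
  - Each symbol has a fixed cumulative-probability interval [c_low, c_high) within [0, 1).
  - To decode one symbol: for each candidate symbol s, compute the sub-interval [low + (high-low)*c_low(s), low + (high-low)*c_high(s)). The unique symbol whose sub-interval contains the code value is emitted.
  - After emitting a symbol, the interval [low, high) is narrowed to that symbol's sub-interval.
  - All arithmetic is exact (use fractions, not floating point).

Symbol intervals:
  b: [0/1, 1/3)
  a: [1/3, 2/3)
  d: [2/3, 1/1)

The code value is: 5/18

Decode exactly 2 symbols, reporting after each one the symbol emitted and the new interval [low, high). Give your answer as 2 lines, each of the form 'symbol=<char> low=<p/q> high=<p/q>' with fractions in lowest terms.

Answer: symbol=b low=0/1 high=1/3
symbol=d low=2/9 high=1/3

Derivation:
Step 1: interval [0/1, 1/1), width = 1/1 - 0/1 = 1/1
  'b': [0/1 + 1/1*0/1, 0/1 + 1/1*1/3) = [0/1, 1/3) <- contains code 5/18
  'a': [0/1 + 1/1*1/3, 0/1 + 1/1*2/3) = [1/3, 2/3)
  'd': [0/1 + 1/1*2/3, 0/1 + 1/1*1/1) = [2/3, 1/1)
  emit 'b', narrow to [0/1, 1/3)
Step 2: interval [0/1, 1/3), width = 1/3 - 0/1 = 1/3
  'b': [0/1 + 1/3*0/1, 0/1 + 1/3*1/3) = [0/1, 1/9)
  'a': [0/1 + 1/3*1/3, 0/1 + 1/3*2/3) = [1/9, 2/9)
  'd': [0/1 + 1/3*2/3, 0/1 + 1/3*1/1) = [2/9, 1/3) <- contains code 5/18
  emit 'd', narrow to [2/9, 1/3)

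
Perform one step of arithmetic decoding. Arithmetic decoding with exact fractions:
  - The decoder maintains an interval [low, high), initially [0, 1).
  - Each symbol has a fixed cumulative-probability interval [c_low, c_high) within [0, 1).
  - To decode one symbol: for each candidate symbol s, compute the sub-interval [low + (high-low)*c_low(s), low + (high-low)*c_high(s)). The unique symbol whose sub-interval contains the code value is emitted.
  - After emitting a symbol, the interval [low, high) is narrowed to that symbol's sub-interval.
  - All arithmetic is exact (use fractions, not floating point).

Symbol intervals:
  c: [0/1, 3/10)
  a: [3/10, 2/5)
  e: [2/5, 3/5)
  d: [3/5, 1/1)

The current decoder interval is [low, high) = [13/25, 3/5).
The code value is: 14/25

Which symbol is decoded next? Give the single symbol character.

Answer: e

Derivation:
Interval width = high − low = 3/5 − 13/25 = 2/25
Scaled code = (code − low) / width = (14/25 − 13/25) / 2/25 = 1/2
  c: [0/1, 3/10) 
  a: [3/10, 2/5) 
  e: [2/5, 3/5) ← scaled code falls here ✓
  d: [3/5, 1/1) 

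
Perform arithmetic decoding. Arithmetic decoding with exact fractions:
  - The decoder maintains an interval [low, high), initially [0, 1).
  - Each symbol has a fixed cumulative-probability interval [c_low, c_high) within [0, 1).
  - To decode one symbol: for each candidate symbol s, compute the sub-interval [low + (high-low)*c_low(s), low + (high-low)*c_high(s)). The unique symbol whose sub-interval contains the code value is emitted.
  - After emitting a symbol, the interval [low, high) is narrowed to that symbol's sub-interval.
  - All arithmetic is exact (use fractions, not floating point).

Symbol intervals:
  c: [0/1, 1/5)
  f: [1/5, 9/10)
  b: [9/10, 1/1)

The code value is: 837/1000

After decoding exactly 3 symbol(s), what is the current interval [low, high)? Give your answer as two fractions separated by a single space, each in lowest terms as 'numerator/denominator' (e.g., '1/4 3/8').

Answer: 83/100 211/250

Derivation:
Step 1: interval [0/1, 1/1), width = 1/1 - 0/1 = 1/1
  'c': [0/1 + 1/1*0/1, 0/1 + 1/1*1/5) = [0/1, 1/5)
  'f': [0/1 + 1/1*1/5, 0/1 + 1/1*9/10) = [1/5, 9/10) <- contains code 837/1000
  'b': [0/1 + 1/1*9/10, 0/1 + 1/1*1/1) = [9/10, 1/1)
  emit 'f', narrow to [1/5, 9/10)
Step 2: interval [1/5, 9/10), width = 9/10 - 1/5 = 7/10
  'c': [1/5 + 7/10*0/1, 1/5 + 7/10*1/5) = [1/5, 17/50)
  'f': [1/5 + 7/10*1/5, 1/5 + 7/10*9/10) = [17/50, 83/100)
  'b': [1/5 + 7/10*9/10, 1/5 + 7/10*1/1) = [83/100, 9/10) <- contains code 837/1000
  emit 'b', narrow to [83/100, 9/10)
Step 3: interval [83/100, 9/10), width = 9/10 - 83/100 = 7/100
  'c': [83/100 + 7/100*0/1, 83/100 + 7/100*1/5) = [83/100, 211/250) <- contains code 837/1000
  'f': [83/100 + 7/100*1/5, 83/100 + 7/100*9/10) = [211/250, 893/1000)
  'b': [83/100 + 7/100*9/10, 83/100 + 7/100*1/1) = [893/1000, 9/10)
  emit 'c', narrow to [83/100, 211/250)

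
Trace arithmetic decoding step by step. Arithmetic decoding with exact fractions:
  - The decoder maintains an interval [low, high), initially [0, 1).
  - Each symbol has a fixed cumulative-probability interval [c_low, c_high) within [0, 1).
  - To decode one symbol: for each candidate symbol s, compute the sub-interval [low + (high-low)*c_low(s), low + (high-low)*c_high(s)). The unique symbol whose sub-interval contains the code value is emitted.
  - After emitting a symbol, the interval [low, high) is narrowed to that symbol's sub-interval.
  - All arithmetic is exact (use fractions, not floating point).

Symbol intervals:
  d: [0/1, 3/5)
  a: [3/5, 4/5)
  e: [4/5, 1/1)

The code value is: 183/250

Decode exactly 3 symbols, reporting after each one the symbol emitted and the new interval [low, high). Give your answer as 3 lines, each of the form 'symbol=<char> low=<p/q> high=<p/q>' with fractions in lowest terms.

Step 1: interval [0/1, 1/1), width = 1/1 - 0/1 = 1/1
  'd': [0/1 + 1/1*0/1, 0/1 + 1/1*3/5) = [0/1, 3/5)
  'a': [0/1 + 1/1*3/5, 0/1 + 1/1*4/5) = [3/5, 4/5) <- contains code 183/250
  'e': [0/1 + 1/1*4/5, 0/1 + 1/1*1/1) = [4/5, 1/1)
  emit 'a', narrow to [3/5, 4/5)
Step 2: interval [3/5, 4/5), width = 4/5 - 3/5 = 1/5
  'd': [3/5 + 1/5*0/1, 3/5 + 1/5*3/5) = [3/5, 18/25)
  'a': [3/5 + 1/5*3/5, 3/5 + 1/5*4/5) = [18/25, 19/25) <- contains code 183/250
  'e': [3/5 + 1/5*4/5, 3/5 + 1/5*1/1) = [19/25, 4/5)
  emit 'a', narrow to [18/25, 19/25)
Step 3: interval [18/25, 19/25), width = 19/25 - 18/25 = 1/25
  'd': [18/25 + 1/25*0/1, 18/25 + 1/25*3/5) = [18/25, 93/125) <- contains code 183/250
  'a': [18/25 + 1/25*3/5, 18/25 + 1/25*4/5) = [93/125, 94/125)
  'e': [18/25 + 1/25*4/5, 18/25 + 1/25*1/1) = [94/125, 19/25)
  emit 'd', narrow to [18/25, 93/125)

Answer: symbol=a low=3/5 high=4/5
symbol=a low=18/25 high=19/25
symbol=d low=18/25 high=93/125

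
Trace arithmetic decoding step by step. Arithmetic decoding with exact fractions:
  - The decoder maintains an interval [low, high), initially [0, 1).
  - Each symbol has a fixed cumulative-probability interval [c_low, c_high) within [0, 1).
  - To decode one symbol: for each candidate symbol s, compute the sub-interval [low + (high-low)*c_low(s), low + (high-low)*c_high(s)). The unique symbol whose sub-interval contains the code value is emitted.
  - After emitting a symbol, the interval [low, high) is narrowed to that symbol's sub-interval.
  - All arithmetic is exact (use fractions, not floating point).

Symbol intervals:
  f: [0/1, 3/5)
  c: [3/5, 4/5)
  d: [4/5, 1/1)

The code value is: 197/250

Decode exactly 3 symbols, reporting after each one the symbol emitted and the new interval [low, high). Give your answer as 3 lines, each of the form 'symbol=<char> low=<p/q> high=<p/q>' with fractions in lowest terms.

Answer: symbol=c low=3/5 high=4/5
symbol=d low=19/25 high=4/5
symbol=c low=98/125 high=99/125

Derivation:
Step 1: interval [0/1, 1/1), width = 1/1 - 0/1 = 1/1
  'f': [0/1 + 1/1*0/1, 0/1 + 1/1*3/5) = [0/1, 3/5)
  'c': [0/1 + 1/1*3/5, 0/1 + 1/1*4/5) = [3/5, 4/5) <- contains code 197/250
  'd': [0/1 + 1/1*4/5, 0/1 + 1/1*1/1) = [4/5, 1/1)
  emit 'c', narrow to [3/5, 4/5)
Step 2: interval [3/5, 4/5), width = 4/5 - 3/5 = 1/5
  'f': [3/5 + 1/5*0/1, 3/5 + 1/5*3/5) = [3/5, 18/25)
  'c': [3/5 + 1/5*3/5, 3/5 + 1/5*4/5) = [18/25, 19/25)
  'd': [3/5 + 1/5*4/5, 3/5 + 1/5*1/1) = [19/25, 4/5) <- contains code 197/250
  emit 'd', narrow to [19/25, 4/5)
Step 3: interval [19/25, 4/5), width = 4/5 - 19/25 = 1/25
  'f': [19/25 + 1/25*0/1, 19/25 + 1/25*3/5) = [19/25, 98/125)
  'c': [19/25 + 1/25*3/5, 19/25 + 1/25*4/5) = [98/125, 99/125) <- contains code 197/250
  'd': [19/25 + 1/25*4/5, 19/25 + 1/25*1/1) = [99/125, 4/5)
  emit 'c', narrow to [98/125, 99/125)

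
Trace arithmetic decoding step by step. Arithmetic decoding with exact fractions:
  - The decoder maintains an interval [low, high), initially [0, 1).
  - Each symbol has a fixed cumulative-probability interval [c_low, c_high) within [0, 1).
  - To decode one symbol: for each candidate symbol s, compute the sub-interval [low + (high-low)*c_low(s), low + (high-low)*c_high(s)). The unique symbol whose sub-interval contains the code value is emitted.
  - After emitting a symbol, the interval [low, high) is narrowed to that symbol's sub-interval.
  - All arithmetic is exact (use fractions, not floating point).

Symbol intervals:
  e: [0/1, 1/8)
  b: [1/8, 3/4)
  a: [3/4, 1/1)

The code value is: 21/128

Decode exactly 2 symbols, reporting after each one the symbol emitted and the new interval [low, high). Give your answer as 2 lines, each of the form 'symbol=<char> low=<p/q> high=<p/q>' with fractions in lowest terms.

Step 1: interval [0/1, 1/1), width = 1/1 - 0/1 = 1/1
  'e': [0/1 + 1/1*0/1, 0/1 + 1/1*1/8) = [0/1, 1/8)
  'b': [0/1 + 1/1*1/8, 0/1 + 1/1*3/4) = [1/8, 3/4) <- contains code 21/128
  'a': [0/1 + 1/1*3/4, 0/1 + 1/1*1/1) = [3/4, 1/1)
  emit 'b', narrow to [1/8, 3/4)
Step 2: interval [1/8, 3/4), width = 3/4 - 1/8 = 5/8
  'e': [1/8 + 5/8*0/1, 1/8 + 5/8*1/8) = [1/8, 13/64) <- contains code 21/128
  'b': [1/8 + 5/8*1/8, 1/8 + 5/8*3/4) = [13/64, 19/32)
  'a': [1/8 + 5/8*3/4, 1/8 + 5/8*1/1) = [19/32, 3/4)
  emit 'e', narrow to [1/8, 13/64)

Answer: symbol=b low=1/8 high=3/4
symbol=e low=1/8 high=13/64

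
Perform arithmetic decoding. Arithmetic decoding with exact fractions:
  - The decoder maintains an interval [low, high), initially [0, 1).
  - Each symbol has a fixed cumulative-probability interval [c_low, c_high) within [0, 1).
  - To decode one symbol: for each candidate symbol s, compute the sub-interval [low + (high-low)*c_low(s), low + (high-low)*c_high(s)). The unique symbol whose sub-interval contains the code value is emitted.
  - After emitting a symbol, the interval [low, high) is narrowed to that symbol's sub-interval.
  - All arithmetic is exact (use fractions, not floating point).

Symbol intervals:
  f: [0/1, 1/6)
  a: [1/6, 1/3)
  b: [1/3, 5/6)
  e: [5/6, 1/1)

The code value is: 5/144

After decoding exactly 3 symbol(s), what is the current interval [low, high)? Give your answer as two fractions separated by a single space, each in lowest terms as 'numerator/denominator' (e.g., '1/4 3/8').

Step 1: interval [0/1, 1/1), width = 1/1 - 0/1 = 1/1
  'f': [0/1 + 1/1*0/1, 0/1 + 1/1*1/6) = [0/1, 1/6) <- contains code 5/144
  'a': [0/1 + 1/1*1/6, 0/1 + 1/1*1/3) = [1/6, 1/3)
  'b': [0/1 + 1/1*1/3, 0/1 + 1/1*5/6) = [1/3, 5/6)
  'e': [0/1 + 1/1*5/6, 0/1 + 1/1*1/1) = [5/6, 1/1)
  emit 'f', narrow to [0/1, 1/6)
Step 2: interval [0/1, 1/6), width = 1/6 - 0/1 = 1/6
  'f': [0/1 + 1/6*0/1, 0/1 + 1/6*1/6) = [0/1, 1/36)
  'a': [0/1 + 1/6*1/6, 0/1 + 1/6*1/3) = [1/36, 1/18) <- contains code 5/144
  'b': [0/1 + 1/6*1/3, 0/1 + 1/6*5/6) = [1/18, 5/36)
  'e': [0/1 + 1/6*5/6, 0/1 + 1/6*1/1) = [5/36, 1/6)
  emit 'a', narrow to [1/36, 1/18)
Step 3: interval [1/36, 1/18), width = 1/18 - 1/36 = 1/36
  'f': [1/36 + 1/36*0/1, 1/36 + 1/36*1/6) = [1/36, 7/216)
  'a': [1/36 + 1/36*1/6, 1/36 + 1/36*1/3) = [7/216, 1/27) <- contains code 5/144
  'b': [1/36 + 1/36*1/3, 1/36 + 1/36*5/6) = [1/27, 11/216)
  'e': [1/36 + 1/36*5/6, 1/36 + 1/36*1/1) = [11/216, 1/18)
  emit 'a', narrow to [7/216, 1/27)

Answer: 7/216 1/27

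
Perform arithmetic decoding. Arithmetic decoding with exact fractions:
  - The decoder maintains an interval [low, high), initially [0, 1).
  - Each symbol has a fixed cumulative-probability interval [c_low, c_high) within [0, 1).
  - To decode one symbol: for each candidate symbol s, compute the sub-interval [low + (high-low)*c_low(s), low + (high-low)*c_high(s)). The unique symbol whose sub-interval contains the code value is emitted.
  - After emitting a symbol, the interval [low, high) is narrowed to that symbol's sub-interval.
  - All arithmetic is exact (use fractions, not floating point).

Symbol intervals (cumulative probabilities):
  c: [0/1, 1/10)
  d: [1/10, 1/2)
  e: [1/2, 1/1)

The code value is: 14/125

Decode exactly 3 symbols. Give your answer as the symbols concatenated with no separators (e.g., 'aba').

Step 1: interval [0/1, 1/1), width = 1/1 - 0/1 = 1/1
  'c': [0/1 + 1/1*0/1, 0/1 + 1/1*1/10) = [0/1, 1/10)
  'd': [0/1 + 1/1*1/10, 0/1 + 1/1*1/2) = [1/10, 1/2) <- contains code 14/125
  'e': [0/1 + 1/1*1/2, 0/1 + 1/1*1/1) = [1/2, 1/1)
  emit 'd', narrow to [1/10, 1/2)
Step 2: interval [1/10, 1/2), width = 1/2 - 1/10 = 2/5
  'c': [1/10 + 2/5*0/1, 1/10 + 2/5*1/10) = [1/10, 7/50) <- contains code 14/125
  'd': [1/10 + 2/5*1/10, 1/10 + 2/5*1/2) = [7/50, 3/10)
  'e': [1/10 + 2/5*1/2, 1/10 + 2/5*1/1) = [3/10, 1/2)
  emit 'c', narrow to [1/10, 7/50)
Step 3: interval [1/10, 7/50), width = 7/50 - 1/10 = 1/25
  'c': [1/10 + 1/25*0/1, 1/10 + 1/25*1/10) = [1/10, 13/125)
  'd': [1/10 + 1/25*1/10, 1/10 + 1/25*1/2) = [13/125, 3/25) <- contains code 14/125
  'e': [1/10 + 1/25*1/2, 1/10 + 1/25*1/1) = [3/25, 7/50)
  emit 'd', narrow to [13/125, 3/25)

Answer: dcd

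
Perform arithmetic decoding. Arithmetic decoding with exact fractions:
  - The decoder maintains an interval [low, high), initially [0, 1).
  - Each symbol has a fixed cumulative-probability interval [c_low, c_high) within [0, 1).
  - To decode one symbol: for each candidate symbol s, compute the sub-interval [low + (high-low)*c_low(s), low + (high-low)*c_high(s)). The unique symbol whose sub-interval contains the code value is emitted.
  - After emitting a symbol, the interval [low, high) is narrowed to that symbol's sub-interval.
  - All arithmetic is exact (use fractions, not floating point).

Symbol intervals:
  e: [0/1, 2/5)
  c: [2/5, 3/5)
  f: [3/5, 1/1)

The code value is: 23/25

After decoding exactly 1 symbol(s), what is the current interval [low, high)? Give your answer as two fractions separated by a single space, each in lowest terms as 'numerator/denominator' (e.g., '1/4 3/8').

Answer: 3/5 1/1

Derivation:
Step 1: interval [0/1, 1/1), width = 1/1 - 0/1 = 1/1
  'e': [0/1 + 1/1*0/1, 0/1 + 1/1*2/5) = [0/1, 2/5)
  'c': [0/1 + 1/1*2/5, 0/1 + 1/1*3/5) = [2/5, 3/5)
  'f': [0/1 + 1/1*3/5, 0/1 + 1/1*1/1) = [3/5, 1/1) <- contains code 23/25
  emit 'f', narrow to [3/5, 1/1)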